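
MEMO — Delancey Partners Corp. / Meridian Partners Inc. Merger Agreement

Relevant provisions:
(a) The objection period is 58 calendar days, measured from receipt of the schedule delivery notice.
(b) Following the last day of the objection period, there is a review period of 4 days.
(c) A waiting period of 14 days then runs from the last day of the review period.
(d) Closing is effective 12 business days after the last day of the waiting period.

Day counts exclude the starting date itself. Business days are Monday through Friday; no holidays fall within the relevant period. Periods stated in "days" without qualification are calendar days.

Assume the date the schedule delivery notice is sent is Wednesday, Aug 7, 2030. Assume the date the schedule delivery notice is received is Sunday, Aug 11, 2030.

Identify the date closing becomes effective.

Nov 12, 2030

Adding 58 calendar days to Aug 11, 2030 gives Oct 8, 2030, which is the last day of the objection period.
Adding 4 calendar days to Oct 8, 2030 gives Oct 12, 2030, which is the last day of the review period.
The last day of the waiting period: 14 calendar days after Oct 12, 2030 is Oct 26, 2030.
The date closing becomes effective: 12 business days after Saturday, Oct 26, 2030, skipping weekends — Oct 28, Oct 29, Oct 30, Oct 31, …, Nov 8, Nov 11, Nov 12 — lands on Tuesday, Nov 12, 2030.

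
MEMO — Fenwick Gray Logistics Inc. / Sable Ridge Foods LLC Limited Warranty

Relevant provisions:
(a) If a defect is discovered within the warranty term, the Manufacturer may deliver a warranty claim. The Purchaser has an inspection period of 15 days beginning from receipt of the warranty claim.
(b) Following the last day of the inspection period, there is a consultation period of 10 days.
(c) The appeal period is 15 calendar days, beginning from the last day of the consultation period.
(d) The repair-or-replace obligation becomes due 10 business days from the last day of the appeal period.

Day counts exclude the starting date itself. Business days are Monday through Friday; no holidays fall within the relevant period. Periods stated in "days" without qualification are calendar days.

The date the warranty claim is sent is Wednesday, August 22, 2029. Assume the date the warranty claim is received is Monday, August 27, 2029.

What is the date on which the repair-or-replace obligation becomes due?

The last day of the inspection period: August 27, 2029 + 15 days = September 11, 2029.
Adding 10 calendar days to September 11, 2029 gives September 21, 2029, which is the last day of the consultation period.
Adding 15 calendar days to September 21, 2029 gives October 6, 2029, which is the last day of the appeal period.
The date on which the repair-or-replace obligation becomes due: 10 business days after Saturday, October 6, 2029, skipping weekends — Oct 8, Oct 9, Oct 10, Oct 11, Oct 12, Oct 15, Oct 16, Oct 17, Oct 18, Oct 19 — lands on Friday, October 19, 2029.

October 19, 2029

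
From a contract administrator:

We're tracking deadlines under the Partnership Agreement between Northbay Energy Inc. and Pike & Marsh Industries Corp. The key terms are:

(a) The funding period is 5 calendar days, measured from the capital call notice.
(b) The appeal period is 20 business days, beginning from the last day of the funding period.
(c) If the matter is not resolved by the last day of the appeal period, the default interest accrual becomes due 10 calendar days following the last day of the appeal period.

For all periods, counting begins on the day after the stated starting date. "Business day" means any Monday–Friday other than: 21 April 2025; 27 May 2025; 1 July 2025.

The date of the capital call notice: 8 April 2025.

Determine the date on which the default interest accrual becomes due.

22 May 2025

The last day of the funding period: 8 April 2025 + 5 days = 13 April 2025.
From Sunday, 13 April 2025, 20 business days (Apr 14, Apr 15, Apr 16, Apr 17, …, May 8, May 9, May 12, skipping weekends and the listed holiday on Apr 21) brings us to Monday, 12 May 2025, which is the last day of the appeal period.
Adding 10 calendar days to 12 May 2025 gives 22 May 2025, which is the date on which the default interest accrual becomes due.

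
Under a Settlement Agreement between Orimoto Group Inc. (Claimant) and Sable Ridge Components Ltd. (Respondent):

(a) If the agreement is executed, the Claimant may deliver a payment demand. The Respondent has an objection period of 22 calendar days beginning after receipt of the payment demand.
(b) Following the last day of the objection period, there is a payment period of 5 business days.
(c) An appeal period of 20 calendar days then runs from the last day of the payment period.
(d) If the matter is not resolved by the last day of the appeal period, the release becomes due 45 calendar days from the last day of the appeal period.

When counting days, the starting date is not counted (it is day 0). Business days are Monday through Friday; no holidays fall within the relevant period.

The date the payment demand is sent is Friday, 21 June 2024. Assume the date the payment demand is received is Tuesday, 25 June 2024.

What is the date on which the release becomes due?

27 September 2024

The last day of the objection period: 22 calendar days after 25 June 2024 is 17 July 2024.
The last day of the payment period: 5 business days after Wednesday, 17 July 2024, skipping weekends — Jul 18, Jul 19, Jul 22, Jul 23, Jul 24 — lands on Wednesday, 24 July 2024.
The last day of the appeal period: 24 July 2024 + 20 days = 13 August 2024.
Adding 45 calendar days to 13 August 2024 gives 27 September 2024, which is the date on which the release becomes due.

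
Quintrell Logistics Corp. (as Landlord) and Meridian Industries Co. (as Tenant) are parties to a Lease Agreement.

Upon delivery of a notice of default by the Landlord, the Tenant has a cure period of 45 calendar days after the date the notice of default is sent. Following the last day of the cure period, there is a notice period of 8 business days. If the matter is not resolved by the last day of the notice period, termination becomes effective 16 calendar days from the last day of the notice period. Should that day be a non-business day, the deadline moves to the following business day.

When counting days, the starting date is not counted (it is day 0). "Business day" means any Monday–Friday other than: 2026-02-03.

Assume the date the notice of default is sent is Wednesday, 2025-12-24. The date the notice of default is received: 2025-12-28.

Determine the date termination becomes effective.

The last day of the cure period: 45 calendar days after 2025-12-24 is 2026-02-07.
The last day of the notice period: 8 business days after Saturday, 2026-02-07, skipping weekends — Feb 9, Feb 10, Feb 11, Feb 12, Feb 13, Feb 16, Feb 17, Feb 18 — lands on Wednesday, 2026-02-18.
The date termination becomes effective: 2026-02-18 + 16 days = 2026-03-06. 2026-03-06 is a Friday and is not a listed holiday, so no roll-forward applies.

2026-03-06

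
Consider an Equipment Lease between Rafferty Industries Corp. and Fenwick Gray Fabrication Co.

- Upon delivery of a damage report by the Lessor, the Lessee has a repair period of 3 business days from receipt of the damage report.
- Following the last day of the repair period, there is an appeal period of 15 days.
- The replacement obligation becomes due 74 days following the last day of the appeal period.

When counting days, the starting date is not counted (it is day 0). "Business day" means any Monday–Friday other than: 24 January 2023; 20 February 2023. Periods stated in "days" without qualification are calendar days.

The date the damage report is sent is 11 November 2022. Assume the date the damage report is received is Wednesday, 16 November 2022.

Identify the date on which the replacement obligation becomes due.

18 February 2023

The last day of the repair period: counting 3 business days from Wednesday, 16 November 2022 (Nov 17, Nov 18, Nov 21, skipping weekends) reaches Monday, 21 November 2022.
The last day of the appeal period: 21 November 2022 + 15 days = 6 December 2022.
The date on which the replacement obligation becomes due: 6 December 2022 + 74 days = 18 February 2023.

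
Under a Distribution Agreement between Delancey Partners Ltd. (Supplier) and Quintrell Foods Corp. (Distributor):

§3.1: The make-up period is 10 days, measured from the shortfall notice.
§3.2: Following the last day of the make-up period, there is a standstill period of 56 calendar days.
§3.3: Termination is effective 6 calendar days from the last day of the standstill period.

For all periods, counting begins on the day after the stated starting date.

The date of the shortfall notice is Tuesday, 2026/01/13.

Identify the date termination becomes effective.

2026/03/26

The last day of the make-up period: 2026/01/13 + 10 days = 2026/01/23.
The last day of the standstill period: 56 calendar days after 2026/01/23 is 2026/03/20.
The date termination becomes effective: 2026/03/20 + 6 days = 2026/03/26.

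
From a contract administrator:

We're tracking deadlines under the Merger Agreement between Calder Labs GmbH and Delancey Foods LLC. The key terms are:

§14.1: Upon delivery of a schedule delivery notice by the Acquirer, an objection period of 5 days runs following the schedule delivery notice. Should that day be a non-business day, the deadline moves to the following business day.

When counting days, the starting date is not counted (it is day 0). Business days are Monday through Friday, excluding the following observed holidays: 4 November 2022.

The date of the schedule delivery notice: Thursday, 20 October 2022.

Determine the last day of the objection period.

The last day of the objection period: 5 calendar days after 20 October 2022 is 25 October 2022. 25 October 2022 is a Tuesday and is not a listed holiday, so no roll-forward applies.

25 October 2022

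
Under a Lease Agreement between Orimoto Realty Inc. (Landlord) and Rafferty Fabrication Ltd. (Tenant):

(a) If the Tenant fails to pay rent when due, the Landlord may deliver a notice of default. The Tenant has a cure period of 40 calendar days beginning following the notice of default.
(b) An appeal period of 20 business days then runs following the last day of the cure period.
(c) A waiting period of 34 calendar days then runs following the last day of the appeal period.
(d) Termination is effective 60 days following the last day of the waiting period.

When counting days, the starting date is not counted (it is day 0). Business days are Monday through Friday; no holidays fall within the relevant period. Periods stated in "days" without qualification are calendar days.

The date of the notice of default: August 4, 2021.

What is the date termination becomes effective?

The last day of the cure period: 40 calendar days after August 4, 2021 is September 13, 2021.
The last day of the appeal period: 20 business days after Monday, September 13, 2021, skipping weekends — Sep 14, Sep 15, Sep 16, Sep 17, …, Oct 7, Oct 8, Oct 11 — lands on Monday, October 11, 2021.
The last day of the waiting period: 34 calendar days after October 11, 2021 is November 14, 2021.
The date termination becomes effective: November 14, 2021 + 60 days = January 13, 2022.

January 13, 2022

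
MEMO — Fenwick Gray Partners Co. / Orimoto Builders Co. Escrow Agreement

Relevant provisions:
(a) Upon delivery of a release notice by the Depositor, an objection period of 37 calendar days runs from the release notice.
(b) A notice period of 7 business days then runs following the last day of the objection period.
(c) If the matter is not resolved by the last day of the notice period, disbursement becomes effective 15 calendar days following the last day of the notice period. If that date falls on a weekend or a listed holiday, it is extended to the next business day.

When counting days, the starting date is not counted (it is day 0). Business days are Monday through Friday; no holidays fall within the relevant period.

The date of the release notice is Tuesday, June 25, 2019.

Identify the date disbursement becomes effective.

The last day of the objection period: June 25, 2019 + 37 days = August 1, 2019.
From Thursday, August 1, 2019, 7 business days (Aug 2, Aug 5, Aug 6, Aug 7, Aug 8, Aug 9, Aug 12, skipping weekends) brings us to Monday, August 12, 2019, which is the last day of the notice period.
Adding 15 calendar days to August 12, 2019 gives August 27, 2019, which is the date disbursement becomes effective. August 27, 2019 is a Tuesday, so no roll-forward applies.

August 27, 2019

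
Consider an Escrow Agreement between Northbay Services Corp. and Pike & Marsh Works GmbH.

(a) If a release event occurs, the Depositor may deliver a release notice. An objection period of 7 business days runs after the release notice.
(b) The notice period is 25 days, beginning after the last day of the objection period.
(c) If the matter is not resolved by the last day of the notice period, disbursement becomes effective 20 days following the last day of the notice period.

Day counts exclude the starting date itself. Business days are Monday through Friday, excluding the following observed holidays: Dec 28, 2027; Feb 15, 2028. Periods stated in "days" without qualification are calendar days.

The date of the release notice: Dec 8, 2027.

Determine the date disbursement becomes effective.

Jan 31, 2028

From Wednesday, Dec 8, 2027, 7 business days (Dec 9, Dec 10, Dec 13, Dec 14, Dec 15, Dec 16, Dec 17, skipping weekends) brings us to Friday, Dec 17, 2027, which is the last day of the objection period.
Adding 25 calendar days to Dec 17, 2027 gives Jan 11, 2028, which is the last day of the notice period.
The date disbursement becomes effective: 20 calendar days after Jan 11, 2028 is Jan 31, 2028.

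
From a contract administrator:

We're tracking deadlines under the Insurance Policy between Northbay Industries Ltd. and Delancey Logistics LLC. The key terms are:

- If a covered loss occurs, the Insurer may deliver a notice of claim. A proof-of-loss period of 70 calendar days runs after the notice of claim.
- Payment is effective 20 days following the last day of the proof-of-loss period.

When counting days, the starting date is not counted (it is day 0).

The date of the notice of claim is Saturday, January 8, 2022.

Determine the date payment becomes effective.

The last day of the proof-of-loss period: 70 calendar days after January 8, 2022 is March 19, 2022.
The date payment becomes effective: March 19, 2022 + 20 days = April 8, 2022.

April 8, 2022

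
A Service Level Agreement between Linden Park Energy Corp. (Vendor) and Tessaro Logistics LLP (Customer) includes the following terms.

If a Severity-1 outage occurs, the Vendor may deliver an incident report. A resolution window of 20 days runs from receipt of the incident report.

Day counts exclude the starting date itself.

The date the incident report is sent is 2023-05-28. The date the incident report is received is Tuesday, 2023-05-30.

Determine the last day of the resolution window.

2023-06-19

Adding 20 calendar days to 2023-05-30 gives 2023-06-19, which is the last day of the resolution window.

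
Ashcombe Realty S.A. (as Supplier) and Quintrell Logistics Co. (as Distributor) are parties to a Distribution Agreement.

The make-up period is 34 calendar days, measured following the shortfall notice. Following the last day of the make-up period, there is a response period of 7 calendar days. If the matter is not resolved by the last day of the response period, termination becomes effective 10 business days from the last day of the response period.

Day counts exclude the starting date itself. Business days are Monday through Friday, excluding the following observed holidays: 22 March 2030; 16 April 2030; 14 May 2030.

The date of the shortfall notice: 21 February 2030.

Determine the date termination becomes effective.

18 April 2030

The last day of the make-up period: 21 February 2030 + 34 days = 27 March 2030.
The last day of the response period: 27 March 2030 + 7 days = 3 April 2030.
From Wednesday, 3 April 2030, 10 business days (Apr 4, Apr 5, Apr 8, Apr 9, Apr 10, Apr 11, Apr 12, Apr 15, Apr 17, Apr 18, skipping weekends and the listed holiday on Apr 16) brings us to Thursday, 18 April 2030, which is the date termination becomes effective.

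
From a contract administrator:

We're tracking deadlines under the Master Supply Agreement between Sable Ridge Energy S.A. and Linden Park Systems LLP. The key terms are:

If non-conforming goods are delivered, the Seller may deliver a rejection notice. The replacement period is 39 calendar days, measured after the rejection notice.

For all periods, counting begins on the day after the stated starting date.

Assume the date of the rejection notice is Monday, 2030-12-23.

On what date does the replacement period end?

2031-01-31

Adding 39 calendar days to 2030-12-23 gives 2031-01-31, which is the last day of the replacement period.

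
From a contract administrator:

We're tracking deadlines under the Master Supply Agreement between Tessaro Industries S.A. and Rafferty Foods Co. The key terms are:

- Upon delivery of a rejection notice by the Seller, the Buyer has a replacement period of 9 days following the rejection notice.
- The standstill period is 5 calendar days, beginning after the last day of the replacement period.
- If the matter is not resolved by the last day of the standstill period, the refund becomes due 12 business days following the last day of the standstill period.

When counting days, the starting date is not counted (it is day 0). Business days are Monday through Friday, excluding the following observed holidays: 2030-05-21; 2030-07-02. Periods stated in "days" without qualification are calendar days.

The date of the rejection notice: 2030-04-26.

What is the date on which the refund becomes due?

2030-05-29

The last day of the replacement period: 2030-04-26 + 9 days = 2030-05-05.
Adding 5 calendar days to 2030-05-05 gives 2030-05-10, which is the last day of the standstill period.
From Friday, 2030-05-10, 12 business days (May 13, May 14, May 15, May 16, …, May 27, May 28, May 29, skipping weekends and the listed holiday on May 21) brings us to Wednesday, 2030-05-29, which is the date on which the refund becomes due.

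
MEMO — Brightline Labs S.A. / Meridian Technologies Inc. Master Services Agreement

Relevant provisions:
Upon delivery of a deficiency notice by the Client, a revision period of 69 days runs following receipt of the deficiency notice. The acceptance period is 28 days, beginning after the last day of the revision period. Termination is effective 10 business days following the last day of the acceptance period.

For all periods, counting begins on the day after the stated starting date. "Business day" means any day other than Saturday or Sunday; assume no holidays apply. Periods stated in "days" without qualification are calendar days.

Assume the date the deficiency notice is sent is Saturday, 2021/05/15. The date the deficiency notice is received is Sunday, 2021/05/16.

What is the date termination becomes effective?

2021/09/03

Adding 69 calendar days to 2021/05/16 gives 2021/07/24, which is the last day of the revision period.
Adding 28 calendar days to 2021/07/24 gives 2021/08/21, which is the last day of the acceptance period.
The date termination becomes effective: counting 10 business days from Saturday, 2021/08/21 (Aug 23, Aug 24, Aug 25, Aug 26, Aug 27, Aug 30, Aug 31, Sep 1, Sep 2, Sep 3, skipping weekends) reaches Friday, 2021/09/03.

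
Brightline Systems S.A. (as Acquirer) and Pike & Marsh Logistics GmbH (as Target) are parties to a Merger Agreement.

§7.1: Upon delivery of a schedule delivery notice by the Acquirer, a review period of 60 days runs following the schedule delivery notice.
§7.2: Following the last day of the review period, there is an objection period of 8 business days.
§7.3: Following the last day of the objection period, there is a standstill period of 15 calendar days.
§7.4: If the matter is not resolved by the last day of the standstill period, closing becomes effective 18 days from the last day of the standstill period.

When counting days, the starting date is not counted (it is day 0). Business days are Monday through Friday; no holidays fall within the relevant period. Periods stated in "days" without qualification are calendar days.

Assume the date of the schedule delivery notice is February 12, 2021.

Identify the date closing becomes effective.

Adding 60 calendar days to February 12, 2021 gives April 13, 2021, which is the last day of the review period.
From Tuesday, April 13, 2021, 8 business days (Apr 14, Apr 15, Apr 16, Apr 19, Apr 20, Apr 21, Apr 22, Apr 23, skipping weekends) brings us to Friday, April 23, 2021, which is the last day of the objection period.
The last day of the standstill period: 15 calendar days after April 23, 2021 is May 8, 2021.
Adding 18 calendar days to May 8, 2021 gives May 26, 2021, which is the date closing becomes effective.

May 26, 2021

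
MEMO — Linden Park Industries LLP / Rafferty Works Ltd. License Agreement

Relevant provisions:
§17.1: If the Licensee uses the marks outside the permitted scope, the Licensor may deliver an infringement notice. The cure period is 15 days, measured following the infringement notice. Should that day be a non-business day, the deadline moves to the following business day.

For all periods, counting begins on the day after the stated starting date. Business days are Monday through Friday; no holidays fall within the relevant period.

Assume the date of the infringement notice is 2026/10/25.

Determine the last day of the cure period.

2026/11/09

Adding 15 calendar days to 2026/10/25 gives 2026/11/09, which is the last day of the cure period. 2026/11/09 is a Monday, so no roll-forward applies.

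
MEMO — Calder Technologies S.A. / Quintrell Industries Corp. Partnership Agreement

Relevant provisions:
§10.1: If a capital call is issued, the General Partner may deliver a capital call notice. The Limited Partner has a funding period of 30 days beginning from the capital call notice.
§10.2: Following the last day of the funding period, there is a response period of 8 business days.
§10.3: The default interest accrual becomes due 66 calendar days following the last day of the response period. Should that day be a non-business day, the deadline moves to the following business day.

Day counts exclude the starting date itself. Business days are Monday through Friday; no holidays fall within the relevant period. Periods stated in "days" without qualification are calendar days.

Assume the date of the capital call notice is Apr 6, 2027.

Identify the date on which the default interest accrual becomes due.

The last day of the funding period: Apr 6, 2027 + 30 days = May 6, 2027.
From Thursday, May 6, 2027, 8 business days (May 7, May 10, May 11, May 12, May 13, May 14, May 17, May 18, skipping weekends) brings us to Tuesday, May 18, 2027, which is the last day of the response period.
The date on which the default interest accrual becomes due: May 18, 2027 + 66 days = Jul 23, 2027. Jul 23, 2027 is a Friday, so no roll-forward applies.

Jul 23, 2027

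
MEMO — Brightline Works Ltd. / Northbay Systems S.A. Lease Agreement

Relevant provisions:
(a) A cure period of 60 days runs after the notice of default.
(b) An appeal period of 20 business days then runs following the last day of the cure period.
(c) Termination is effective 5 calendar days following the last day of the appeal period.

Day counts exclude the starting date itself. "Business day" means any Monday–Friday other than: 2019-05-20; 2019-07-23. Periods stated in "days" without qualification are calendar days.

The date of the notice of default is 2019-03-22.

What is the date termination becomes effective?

2019-06-23

The last day of the cure period: 2019-03-22 + 60 days = 2019-05-21.
The last day of the appeal period: 20 business days after Tuesday, 2019-05-21, skipping weekends — May 22, May 23, May 24, May 27, …, Jun 14, Jun 17, Jun 18 — lands on Tuesday, 2019-06-18.
Adding 5 calendar days to 2019-06-18 gives 2019-06-23, which is the date termination becomes effective.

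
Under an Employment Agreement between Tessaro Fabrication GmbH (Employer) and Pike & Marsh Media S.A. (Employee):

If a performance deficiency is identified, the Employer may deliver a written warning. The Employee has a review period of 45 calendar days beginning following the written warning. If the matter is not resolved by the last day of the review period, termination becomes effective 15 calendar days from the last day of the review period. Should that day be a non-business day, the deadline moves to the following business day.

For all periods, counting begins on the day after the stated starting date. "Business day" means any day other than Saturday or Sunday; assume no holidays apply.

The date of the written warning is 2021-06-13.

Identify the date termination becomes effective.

Adding 45 calendar days to 2021-06-13 gives 2021-07-28, which is the last day of the review period.
Adding 15 calendar days to 2021-07-28 gives 2021-08-12, which is the date termination becomes effective. 2021-08-12 is a Thursday, so no roll-forward applies.

2021-08-12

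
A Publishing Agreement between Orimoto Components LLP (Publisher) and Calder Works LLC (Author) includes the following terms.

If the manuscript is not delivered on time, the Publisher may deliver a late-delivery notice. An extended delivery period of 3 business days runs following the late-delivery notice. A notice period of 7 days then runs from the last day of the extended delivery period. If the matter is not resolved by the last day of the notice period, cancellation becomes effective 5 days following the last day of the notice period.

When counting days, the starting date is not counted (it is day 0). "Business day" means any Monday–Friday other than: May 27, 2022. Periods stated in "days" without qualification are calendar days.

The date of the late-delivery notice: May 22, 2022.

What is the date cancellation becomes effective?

From Sunday, May 22, 2022, 3 business days (May 23, May 24, May 25, skipping weekends) brings us to Wednesday, May 25, 2022, which is the last day of the extended delivery period.
The last day of the notice period: May 25, 2022 + 7 days = Jun 1, 2022.
The date cancellation becomes effective: Jun 1, 2022 + 5 days = Jun 6, 2022.

Jun 6, 2022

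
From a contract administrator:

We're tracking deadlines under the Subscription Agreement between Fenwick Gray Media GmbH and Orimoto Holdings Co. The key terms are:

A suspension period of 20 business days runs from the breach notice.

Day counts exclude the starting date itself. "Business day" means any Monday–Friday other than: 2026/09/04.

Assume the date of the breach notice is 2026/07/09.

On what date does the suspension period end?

2026/08/06

The last day of the suspension period: 20 business days after Thursday, 2026/07/09, skipping weekends — Jul 10, Jul 13, Jul 14, Jul 15, …, Aug 4, Aug 5, Aug 6 — lands on Thursday, 2026/08/06.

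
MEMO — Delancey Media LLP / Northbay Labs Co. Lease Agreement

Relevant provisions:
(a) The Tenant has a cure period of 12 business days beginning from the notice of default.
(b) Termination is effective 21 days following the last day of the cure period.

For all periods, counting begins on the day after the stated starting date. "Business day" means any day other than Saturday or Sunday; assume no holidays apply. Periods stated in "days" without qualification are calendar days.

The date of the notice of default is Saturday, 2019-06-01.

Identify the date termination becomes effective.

2019-07-09

The last day of the cure period: counting 12 business days from Saturday, 2019-06-01 (Jun 3, Jun 4, Jun 5, Jun 6, …, Jun 14, Jun 17, Jun 18, skipping weekends) reaches Tuesday, 2019-06-18.
The date termination becomes effective: 2019-06-18 + 21 days = 2019-07-09.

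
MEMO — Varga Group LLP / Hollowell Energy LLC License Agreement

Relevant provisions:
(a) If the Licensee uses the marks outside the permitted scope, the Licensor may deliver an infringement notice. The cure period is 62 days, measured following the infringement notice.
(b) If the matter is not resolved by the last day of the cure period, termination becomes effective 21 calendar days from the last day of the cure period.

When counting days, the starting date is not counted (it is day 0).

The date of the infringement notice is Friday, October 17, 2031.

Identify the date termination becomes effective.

January 8, 2032

Adding 62 calendar days to October 17, 2031 gives December 18, 2031, which is the last day of the cure period.
The date termination becomes effective: December 18, 2031 + 21 days = January 8, 2032.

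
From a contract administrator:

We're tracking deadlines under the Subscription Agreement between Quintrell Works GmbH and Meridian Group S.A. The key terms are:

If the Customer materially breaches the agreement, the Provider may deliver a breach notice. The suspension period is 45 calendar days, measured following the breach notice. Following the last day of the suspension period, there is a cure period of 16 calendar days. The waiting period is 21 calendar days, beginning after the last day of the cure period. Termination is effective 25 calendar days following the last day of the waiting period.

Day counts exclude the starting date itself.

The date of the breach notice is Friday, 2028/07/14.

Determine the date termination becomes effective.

The last day of the suspension period: 45 calendar days after 2028/07/14 is 2028/08/28.
The last day of the cure period: 2028/08/28 + 16 days = 2028/09/13.
The last day of the waiting period: 2028/09/13 + 21 days = 2028/10/04.
The date termination becomes effective: 2028/10/04 + 25 days = 2028/10/29.

2028/10/29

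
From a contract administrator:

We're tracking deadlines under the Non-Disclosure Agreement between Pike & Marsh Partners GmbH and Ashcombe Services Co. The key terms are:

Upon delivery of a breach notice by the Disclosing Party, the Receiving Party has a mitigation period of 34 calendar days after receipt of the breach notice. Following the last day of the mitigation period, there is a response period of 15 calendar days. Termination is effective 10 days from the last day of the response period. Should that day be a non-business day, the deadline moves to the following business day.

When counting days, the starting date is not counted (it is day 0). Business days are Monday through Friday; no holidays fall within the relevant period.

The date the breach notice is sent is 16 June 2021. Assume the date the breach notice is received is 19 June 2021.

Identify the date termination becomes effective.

17 August 2021

The last day of the mitigation period: 34 calendar days after 19 June 2021 is 23 July 2021.
Adding 15 calendar days to 23 July 2021 gives 7 August 2021, which is the last day of the response period.
The date termination becomes effective: 10 calendar days after 7 August 2021 is 17 August 2021. 17 August 2021 is a Tuesday, so no roll-forward applies.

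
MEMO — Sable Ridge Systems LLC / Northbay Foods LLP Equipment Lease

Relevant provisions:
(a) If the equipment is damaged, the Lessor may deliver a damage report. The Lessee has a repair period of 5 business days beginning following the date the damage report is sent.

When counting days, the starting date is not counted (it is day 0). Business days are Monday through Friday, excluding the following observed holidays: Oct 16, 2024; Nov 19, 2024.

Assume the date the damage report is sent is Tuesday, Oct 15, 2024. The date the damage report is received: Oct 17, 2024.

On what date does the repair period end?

The last day of the repair period: counting 5 business days from Tuesday, Oct 15, 2024 (Oct 17, Oct 18, Oct 21, Oct 22, Oct 23, skipping weekends and the listed holiday on Oct 16) reaches Wednesday, Oct 23, 2024.

Oct 23, 2024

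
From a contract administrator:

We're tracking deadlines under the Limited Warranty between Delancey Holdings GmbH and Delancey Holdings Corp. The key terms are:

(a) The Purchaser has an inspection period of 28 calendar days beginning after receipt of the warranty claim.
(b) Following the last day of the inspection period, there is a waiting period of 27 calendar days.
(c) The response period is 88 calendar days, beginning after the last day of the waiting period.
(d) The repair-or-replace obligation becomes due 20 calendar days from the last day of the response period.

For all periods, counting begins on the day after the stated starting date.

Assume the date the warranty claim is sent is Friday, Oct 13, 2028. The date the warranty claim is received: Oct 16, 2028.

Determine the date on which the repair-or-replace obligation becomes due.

Mar 28, 2029

The last day of the inspection period: Oct 16, 2028 + 28 days = Nov 13, 2028.
The last day of the waiting period: Nov 13, 2028 + 27 days = Dec 10, 2028.
Adding 88 calendar days to Dec 10, 2028 gives Mar 8, 2029, which is the last day of the response period.
The date on which the repair-or-replace obligation becomes due: 20 calendar days after Mar 8, 2029 is Mar 28, 2029.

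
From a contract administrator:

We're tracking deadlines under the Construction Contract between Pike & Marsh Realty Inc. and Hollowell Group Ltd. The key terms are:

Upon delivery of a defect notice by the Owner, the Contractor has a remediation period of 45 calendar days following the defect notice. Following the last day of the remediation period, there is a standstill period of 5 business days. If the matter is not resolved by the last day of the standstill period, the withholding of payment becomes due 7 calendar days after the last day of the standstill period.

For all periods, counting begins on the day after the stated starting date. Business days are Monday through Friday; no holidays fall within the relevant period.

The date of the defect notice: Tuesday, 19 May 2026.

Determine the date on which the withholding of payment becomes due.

The last day of the remediation period: 19 May 2026 + 45 days = 3 July 2026.
The last day of the standstill period: 5 business days after Friday, 3 July 2026, skipping weekends — Jul 6, Jul 7, Jul 8, Jul 9, Jul 10 — lands on Friday, 10 July 2026.
Adding 7 calendar days to 10 July 2026 gives 17 July 2026, which is the date on which the withholding of payment becomes due.

17 July 2026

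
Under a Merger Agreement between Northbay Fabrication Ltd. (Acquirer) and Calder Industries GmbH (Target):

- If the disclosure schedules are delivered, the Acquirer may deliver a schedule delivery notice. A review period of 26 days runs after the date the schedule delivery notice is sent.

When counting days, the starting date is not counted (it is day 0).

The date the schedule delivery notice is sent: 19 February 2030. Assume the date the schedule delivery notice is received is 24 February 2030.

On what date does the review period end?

17 March 2030

The last day of the review period: 19 February 2030 + 26 days = 17 March 2030.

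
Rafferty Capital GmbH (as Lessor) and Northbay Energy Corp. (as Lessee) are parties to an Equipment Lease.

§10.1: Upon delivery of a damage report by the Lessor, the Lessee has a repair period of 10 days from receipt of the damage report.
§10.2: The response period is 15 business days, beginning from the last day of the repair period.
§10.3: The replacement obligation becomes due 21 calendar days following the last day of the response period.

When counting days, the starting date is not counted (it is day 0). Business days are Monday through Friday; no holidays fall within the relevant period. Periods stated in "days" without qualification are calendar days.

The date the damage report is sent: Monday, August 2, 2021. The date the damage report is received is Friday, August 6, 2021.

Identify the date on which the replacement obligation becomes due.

The last day of the repair period: August 6, 2021 + 10 days = August 16, 2021.
From Monday, August 16, 2021, 15 business days (Aug 17, Aug 18, Aug 19, Aug 20, …, Sep 2, Sep 3, Sep 6, skipping weekends) brings us to Monday, September 6, 2021, which is the last day of the response period.
The date on which the replacement obligation becomes due: September 6, 2021 + 21 days = September 27, 2021.

September 27, 2021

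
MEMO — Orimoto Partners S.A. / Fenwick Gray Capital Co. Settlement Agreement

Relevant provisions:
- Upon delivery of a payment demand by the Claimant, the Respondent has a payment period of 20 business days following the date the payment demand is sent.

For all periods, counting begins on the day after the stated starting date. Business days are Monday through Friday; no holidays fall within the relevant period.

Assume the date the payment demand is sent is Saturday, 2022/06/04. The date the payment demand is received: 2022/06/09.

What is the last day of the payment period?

2022/07/01

From Saturday, 2022/06/04, 20 business days (Jun 6, Jun 7, Jun 8, Jun 9, …, Jun 29, Jun 30, Jul 1, skipping weekends) brings us to Friday, 2022/07/01, which is the last day of the payment period.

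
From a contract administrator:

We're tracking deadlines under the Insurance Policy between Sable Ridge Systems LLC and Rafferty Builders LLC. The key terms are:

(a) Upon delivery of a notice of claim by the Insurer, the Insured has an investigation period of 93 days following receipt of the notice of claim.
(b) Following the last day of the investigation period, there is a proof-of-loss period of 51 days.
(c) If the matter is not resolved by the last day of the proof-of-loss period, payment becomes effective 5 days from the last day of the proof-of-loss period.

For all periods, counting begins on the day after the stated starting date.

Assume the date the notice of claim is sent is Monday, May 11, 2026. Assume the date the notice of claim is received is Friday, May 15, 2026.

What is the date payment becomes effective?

Oct 11, 2026

The last day of the investigation period: 93 calendar days after May 15, 2026 is Aug 16, 2026.
The last day of the proof-of-loss period: 51 calendar days after Aug 16, 2026 is Oct 6, 2026.
Adding 5 calendar days to Oct 6, 2026 gives Oct 11, 2026, which is the date payment becomes effective.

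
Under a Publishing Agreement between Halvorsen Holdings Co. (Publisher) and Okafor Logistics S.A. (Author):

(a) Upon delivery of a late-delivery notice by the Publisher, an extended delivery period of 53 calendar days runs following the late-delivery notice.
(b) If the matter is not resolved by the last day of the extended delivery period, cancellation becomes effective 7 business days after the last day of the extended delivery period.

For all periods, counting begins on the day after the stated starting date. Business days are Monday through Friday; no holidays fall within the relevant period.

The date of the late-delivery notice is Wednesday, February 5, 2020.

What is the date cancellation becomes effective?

April 7, 2020

The last day of the extended delivery period: February 5, 2020 + 53 days = March 29, 2020.
The date cancellation becomes effective: 7 business days after Sunday, March 29, 2020, skipping weekends — Mar 30, Mar 31, Apr 1, Apr 2, Apr 3, Apr 6, Apr 7 — lands on Tuesday, April 7, 2020.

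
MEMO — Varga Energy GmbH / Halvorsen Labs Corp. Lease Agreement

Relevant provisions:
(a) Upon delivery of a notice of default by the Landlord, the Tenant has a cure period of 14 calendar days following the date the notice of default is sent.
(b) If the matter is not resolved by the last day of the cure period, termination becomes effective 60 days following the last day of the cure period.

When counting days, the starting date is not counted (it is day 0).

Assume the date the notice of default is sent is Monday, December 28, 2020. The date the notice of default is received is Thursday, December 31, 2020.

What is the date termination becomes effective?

The last day of the cure period: December 28, 2020 + 14 days = January 11, 2021.
Adding 60 calendar days to January 11, 2021 gives March 12, 2021, which is the date termination becomes effective.

March 12, 2021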